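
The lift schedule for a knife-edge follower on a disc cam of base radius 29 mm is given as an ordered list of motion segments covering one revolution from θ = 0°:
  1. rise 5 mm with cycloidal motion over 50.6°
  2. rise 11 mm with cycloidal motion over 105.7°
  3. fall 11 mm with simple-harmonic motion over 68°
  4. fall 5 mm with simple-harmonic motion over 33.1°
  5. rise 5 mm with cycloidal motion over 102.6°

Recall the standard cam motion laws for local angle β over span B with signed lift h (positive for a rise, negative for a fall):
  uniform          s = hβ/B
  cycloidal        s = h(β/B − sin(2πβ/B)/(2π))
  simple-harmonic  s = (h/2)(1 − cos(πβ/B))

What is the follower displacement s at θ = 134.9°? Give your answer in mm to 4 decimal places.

seg 1 [0°–50.6°] cycloidal, h=5: full span → s += 5 → s = 5.0000
seg 2 [50.6°–156.3°] cycloidal, h=11: θ=134.9° here. β=84.3, B=105.7. 11·(0.7975 − sin(2π·0.7975)/(2π)) = 10.4461 → s = 15.4461

15.4461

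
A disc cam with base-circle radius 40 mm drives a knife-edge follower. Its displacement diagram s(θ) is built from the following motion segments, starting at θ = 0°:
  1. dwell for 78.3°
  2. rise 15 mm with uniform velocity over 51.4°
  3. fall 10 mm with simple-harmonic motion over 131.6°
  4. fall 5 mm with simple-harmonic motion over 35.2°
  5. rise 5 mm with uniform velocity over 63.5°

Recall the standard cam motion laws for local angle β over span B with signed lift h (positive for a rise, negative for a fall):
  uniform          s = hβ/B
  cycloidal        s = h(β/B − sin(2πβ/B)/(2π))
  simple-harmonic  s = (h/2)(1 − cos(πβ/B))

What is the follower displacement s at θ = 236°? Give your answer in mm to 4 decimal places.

seg 1 [0°–78.3°] dwell: s stays 0.0000
seg 2 [78.3°–129.7°] uniform, h=15: full span → s += 15 → s = 15.0000
seg 3 [129.7°–261.3°] simple-harmonic, h=-10: θ=236° here. β=106.3, B=131.6. -10/2·(1 − cos(π·0.8078)) = -9.1154 → s = 5.8846

5.8846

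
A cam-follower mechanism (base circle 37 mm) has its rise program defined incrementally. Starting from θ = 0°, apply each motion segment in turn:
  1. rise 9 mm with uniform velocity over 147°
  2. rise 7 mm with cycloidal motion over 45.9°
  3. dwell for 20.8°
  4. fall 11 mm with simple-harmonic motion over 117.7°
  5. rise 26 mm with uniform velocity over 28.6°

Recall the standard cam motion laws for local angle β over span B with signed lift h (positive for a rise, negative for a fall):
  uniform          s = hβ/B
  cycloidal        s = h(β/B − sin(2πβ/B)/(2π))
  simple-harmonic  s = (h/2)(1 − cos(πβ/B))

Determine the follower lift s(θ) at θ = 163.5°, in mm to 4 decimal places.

seg 1 [0°–147°] uniform, h=9: full span → s += 9 → s = 9.0000
seg 2 [147°–192.9°] cycloidal, h=7: θ=163.5° here. β=16.5, B=45.9. 7·(0.3595 − sin(2π·0.3595)/(2π)) = 1.6556 → s = 10.6556

10.6556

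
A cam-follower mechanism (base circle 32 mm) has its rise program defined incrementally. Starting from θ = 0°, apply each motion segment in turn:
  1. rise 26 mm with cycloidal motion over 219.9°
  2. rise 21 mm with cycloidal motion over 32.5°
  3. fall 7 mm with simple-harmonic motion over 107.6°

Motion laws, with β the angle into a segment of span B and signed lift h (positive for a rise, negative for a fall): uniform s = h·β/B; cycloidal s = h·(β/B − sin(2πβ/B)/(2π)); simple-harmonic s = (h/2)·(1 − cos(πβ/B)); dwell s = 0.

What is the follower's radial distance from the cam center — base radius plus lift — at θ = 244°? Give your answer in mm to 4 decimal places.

seg 1 [0°–219.9°] cycloidal, h=26: full span → s += 26 → s = 26.0000
seg 2 [219.9°–252.4°] cycloidal, h=21: θ=244° here. β=24.1, B=32.5. 21·(0.7415 − sin(2π·0.7415)/(2π)) = 18.9098 → s = 44.9098
radial distance = base radius + s = 32 + 44.9098 = 76.9098

76.9098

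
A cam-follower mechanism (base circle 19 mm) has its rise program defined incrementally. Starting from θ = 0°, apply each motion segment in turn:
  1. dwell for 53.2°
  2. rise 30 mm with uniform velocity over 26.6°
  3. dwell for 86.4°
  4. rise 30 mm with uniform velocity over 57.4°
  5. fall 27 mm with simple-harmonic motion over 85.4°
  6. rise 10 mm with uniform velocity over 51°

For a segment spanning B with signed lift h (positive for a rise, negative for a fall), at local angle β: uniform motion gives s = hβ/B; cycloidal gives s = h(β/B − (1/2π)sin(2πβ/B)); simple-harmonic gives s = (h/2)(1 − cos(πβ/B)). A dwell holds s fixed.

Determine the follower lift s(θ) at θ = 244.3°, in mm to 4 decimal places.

seg 1 [0°–53.2°] dwell: s stays 0.0000
seg 2 [53.2°–79.8°] uniform, h=30: full span → s += 30 → s = 30.0000
seg 3 [79.8°–166.2°] dwell: s stays 30.0000
seg 4 [166.2°–223.6°] uniform, h=30: full span → s += 30 → s = 60.0000
seg 5 [223.6°–309°] simple-harmonic, h=-27: θ=244.3° here. β=20.7, B=85.4. -27/2·(1 − cos(π·0.2424)) = -3.7286 → s = 56.2714

56.2714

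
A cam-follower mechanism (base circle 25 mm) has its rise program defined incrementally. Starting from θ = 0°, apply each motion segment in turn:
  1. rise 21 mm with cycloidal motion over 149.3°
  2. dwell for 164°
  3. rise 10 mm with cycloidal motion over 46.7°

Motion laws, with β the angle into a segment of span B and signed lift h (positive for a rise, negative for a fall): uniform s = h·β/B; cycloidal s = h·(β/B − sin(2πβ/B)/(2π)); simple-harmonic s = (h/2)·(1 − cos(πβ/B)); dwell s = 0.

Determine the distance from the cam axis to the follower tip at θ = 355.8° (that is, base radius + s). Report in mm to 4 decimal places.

seg 1 [0°–149.3°] cycloidal, h=21: full span → s += 21 → s = 21.0000
seg 2 [149.3°–313.3°] dwell: s stays 21.0000
seg 3 [313.3°–360°] cycloidal, h=10: θ=355.8° here. β=42.5, B=46.7. 10·(0.9101 − sin(2π·0.9101)/(2π)) = 9.9529 → s = 30.9529
radial distance = base radius + s = 25 + 30.9529 = 55.9529

55.9529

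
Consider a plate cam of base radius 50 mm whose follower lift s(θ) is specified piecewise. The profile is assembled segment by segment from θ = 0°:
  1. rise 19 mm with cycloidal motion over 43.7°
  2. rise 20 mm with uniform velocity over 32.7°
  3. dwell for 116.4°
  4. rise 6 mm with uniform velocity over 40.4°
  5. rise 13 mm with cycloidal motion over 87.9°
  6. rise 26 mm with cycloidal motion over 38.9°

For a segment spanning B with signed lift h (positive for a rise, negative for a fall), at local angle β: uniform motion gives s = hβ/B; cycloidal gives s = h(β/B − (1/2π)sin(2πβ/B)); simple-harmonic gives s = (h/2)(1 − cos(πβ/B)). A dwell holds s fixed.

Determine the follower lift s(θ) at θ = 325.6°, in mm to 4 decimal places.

seg 1 [0°–43.7°] cycloidal, h=19: full span → s += 19 → s = 19.0000
seg 2 [43.7°–76.4°] uniform, h=20: full span → s += 20 → s = 39.0000
seg 3 [76.4°–192.8°] dwell: s stays 39.0000
seg 4 [192.8°–233.2°] uniform, h=6: full span → s += 6 → s = 45.0000
seg 5 [233.2°–321.1°] cycloidal, h=13: full span → s += 13 → s = 58.0000
seg 6 [321.1°–360°] cycloidal, h=26: θ=325.6° here. β=4.5, B=38.9. 26·(0.1157 − sin(2π·0.1157)/(2π)) = 0.2579 → s = 58.2579

58.2579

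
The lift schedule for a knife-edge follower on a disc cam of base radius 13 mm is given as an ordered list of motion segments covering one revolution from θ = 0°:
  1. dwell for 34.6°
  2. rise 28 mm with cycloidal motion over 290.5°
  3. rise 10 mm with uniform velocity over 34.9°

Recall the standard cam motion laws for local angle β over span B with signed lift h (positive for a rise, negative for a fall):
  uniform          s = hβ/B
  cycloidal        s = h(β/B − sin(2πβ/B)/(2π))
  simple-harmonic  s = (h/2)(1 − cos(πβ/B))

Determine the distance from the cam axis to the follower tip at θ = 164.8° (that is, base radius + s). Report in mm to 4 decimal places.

seg 1 [0°–34.6°] dwell: s stays 0.0000
seg 2 [34.6°–325.1°] cycloidal, h=28: θ=164.8° here. β=130.2, B=290.5. 28·(0.4482 − sin(2π·0.4482)/(2π)) = 11.1243 → s = 11.1243
radial distance = base radius + s = 13 + 11.1243 = 24.1243

24.1243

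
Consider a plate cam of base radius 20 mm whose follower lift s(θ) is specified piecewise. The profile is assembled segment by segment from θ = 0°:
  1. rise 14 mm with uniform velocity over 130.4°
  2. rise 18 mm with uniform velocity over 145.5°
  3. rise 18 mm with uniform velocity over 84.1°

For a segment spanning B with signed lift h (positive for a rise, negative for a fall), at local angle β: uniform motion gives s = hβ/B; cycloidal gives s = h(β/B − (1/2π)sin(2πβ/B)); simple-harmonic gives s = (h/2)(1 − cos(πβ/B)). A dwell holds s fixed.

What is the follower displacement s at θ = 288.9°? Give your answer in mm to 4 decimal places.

seg 1 [0°–130.4°] uniform, h=14: full span → s += 14 → s = 14.0000
seg 2 [130.4°–275.9°] uniform, h=18: full span → s += 18 → s = 32.0000
seg 3 [275.9°–360°] uniform, h=18: θ=288.9° here. β=13, B=84.1. 18·13/84.1 = 2.7824 → s = 34.7824

34.7824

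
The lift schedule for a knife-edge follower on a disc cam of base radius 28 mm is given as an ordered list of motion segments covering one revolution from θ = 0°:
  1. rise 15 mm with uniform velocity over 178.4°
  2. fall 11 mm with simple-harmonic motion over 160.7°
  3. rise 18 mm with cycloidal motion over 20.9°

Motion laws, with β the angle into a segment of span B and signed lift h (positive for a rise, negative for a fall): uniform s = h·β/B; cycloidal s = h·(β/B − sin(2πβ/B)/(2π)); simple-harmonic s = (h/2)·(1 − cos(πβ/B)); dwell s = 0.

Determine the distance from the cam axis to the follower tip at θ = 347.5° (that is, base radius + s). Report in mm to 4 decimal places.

seg 1 [0°–178.4°] uniform, h=15: full span → s += 15 → s = 15.0000
seg 2 [178.4°–339.1°] simple-harmonic, h=-11: full span → s += -11 → s = 4.0000
seg 3 [339.1°–360°] cycloidal, h=18: θ=347.5° here. β=8.4, B=20.9. 18·(0.4019 − sin(2π·0.4019)/(2π)) = 5.5786 → s = 9.5786
radial distance = base radius + s = 28 + 9.5786 = 37.5786

37.5786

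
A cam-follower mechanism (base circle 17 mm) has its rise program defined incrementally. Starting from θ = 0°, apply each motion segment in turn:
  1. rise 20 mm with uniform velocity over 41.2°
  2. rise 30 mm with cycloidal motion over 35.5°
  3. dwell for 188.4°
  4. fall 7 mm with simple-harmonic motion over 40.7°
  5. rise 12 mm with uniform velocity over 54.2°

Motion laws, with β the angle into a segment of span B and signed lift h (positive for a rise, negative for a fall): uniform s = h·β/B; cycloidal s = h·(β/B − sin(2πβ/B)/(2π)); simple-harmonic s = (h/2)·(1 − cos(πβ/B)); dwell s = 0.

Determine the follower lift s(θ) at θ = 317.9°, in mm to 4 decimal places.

seg 1 [0°–41.2°] uniform, h=20: full span → s += 20 → s = 20.0000
seg 2 [41.2°–76.7°] cycloidal, h=30: full span → s += 30 → s = 50.0000
seg 3 [76.7°–265.1°] dwell: s stays 50.0000
seg 4 [265.1°–305.8°] simple-harmonic, h=-7: full span → s += -7 → s = 43.0000
seg 5 [305.8°–360°] uniform, h=12: θ=317.9° here. β=12.1, B=54.2. 12·12.1/54.2 = 2.6790 → s = 45.6790

45.6790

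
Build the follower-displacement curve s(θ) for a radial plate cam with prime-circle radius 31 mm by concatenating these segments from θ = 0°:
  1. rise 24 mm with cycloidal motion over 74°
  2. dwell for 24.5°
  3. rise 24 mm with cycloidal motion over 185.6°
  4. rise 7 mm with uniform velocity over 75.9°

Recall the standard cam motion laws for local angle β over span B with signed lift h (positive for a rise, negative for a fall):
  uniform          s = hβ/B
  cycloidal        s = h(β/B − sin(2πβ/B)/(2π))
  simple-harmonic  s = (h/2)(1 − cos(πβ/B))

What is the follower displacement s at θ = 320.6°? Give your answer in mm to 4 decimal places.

seg 1 [0°–74°] cycloidal, h=24: full span → s += 24 → s = 24.0000
seg 2 [74°–98.5°] dwell: s stays 24.0000
seg 3 [98.5°–284.1°] cycloidal, h=24: full span → s += 24 → s = 48.0000
seg 4 [284.1°–360°] uniform, h=7: θ=320.6° here. β=36.5, B=75.9. 7·36.5/75.9 = 3.3663 → s = 51.3663

51.3663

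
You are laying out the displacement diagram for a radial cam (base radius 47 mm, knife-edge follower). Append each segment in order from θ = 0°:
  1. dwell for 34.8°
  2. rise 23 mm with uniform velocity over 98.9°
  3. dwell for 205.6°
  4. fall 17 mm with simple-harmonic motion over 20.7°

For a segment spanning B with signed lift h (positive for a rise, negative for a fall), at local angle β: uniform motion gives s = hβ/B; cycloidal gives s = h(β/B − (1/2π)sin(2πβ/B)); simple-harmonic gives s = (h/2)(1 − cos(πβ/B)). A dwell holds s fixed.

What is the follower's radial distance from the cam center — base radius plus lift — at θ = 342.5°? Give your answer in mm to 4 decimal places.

seg 1 [0°–34.8°] dwell: s stays 0.0000
seg 2 [34.8°–133.7°] uniform, h=23: full span → s += 23 → s = 23.0000
seg 3 [133.7°–339.3°] dwell: s stays 23.0000
seg 4 [339.3°–360°] simple-harmonic, h=-17: θ=342.5° here. β=3.2, B=20.7. -17/2·(1 − cos(π·0.1546)) = -0.9829 → s = 22.0171
radial distance = base radius + s = 47 + 22.0171 = 69.0171

69.0171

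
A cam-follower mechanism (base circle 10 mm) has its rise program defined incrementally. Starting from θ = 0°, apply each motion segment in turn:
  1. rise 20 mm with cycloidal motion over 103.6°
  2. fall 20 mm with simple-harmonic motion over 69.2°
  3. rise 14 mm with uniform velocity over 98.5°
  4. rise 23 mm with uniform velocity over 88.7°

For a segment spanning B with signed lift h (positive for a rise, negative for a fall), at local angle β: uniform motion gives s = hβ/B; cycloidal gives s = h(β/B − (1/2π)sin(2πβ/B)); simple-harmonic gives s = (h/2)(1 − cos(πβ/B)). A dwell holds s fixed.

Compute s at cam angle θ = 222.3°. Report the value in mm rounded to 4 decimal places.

seg 1 [0°–103.6°] cycloidal, h=20: full span → s += 20 → s = 20.0000
seg 2 [103.6°–172.8°] simple-harmonic, h=-20: full span → s += -20 → s = 0.0000
seg 3 [172.8°–271.3°] uniform, h=14: θ=222.3° here. β=49.5, B=98.5. 14·49.5/98.5 = 7.0355 → s = 7.0355

7.0355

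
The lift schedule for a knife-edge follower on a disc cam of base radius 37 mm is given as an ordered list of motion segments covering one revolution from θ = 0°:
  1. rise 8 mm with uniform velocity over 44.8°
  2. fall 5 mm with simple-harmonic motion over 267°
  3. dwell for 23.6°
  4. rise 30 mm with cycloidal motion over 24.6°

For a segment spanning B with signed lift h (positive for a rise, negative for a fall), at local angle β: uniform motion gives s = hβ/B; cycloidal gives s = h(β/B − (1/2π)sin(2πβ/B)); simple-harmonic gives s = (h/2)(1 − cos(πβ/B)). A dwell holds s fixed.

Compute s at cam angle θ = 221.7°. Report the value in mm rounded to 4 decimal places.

seg 1 [0°–44.8°] uniform, h=8: full span → s += 8 → s = 8.0000
seg 2 [44.8°–311.8°] simple-harmonic, h=-5: θ=221.7° here. β=176.9, B=267. -5/2·(1 − cos(π·0.6625)) = -3.7219 → s = 4.2781

4.2781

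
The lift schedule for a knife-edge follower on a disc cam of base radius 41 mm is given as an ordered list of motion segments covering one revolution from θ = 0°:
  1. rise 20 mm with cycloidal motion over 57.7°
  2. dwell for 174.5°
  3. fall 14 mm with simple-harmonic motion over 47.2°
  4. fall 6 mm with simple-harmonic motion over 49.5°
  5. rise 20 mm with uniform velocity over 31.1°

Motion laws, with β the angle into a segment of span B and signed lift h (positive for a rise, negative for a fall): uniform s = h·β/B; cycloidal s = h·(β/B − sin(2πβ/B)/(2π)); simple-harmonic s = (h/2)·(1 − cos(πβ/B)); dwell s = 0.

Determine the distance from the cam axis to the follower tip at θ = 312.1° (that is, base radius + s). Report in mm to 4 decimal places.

seg 1 [0°–57.7°] cycloidal, h=20: full span → s += 20 → s = 20.0000
seg 2 [57.7°–232.2°] dwell: s stays 20.0000
seg 3 [232.2°–279.4°] simple-harmonic, h=-14: full span → s += -14 → s = 6.0000
seg 4 [279.4°–328.9°] simple-harmonic, h=-6: θ=312.1° here. β=32.7, B=49.5. -6/2·(1 − cos(π·0.6606)) = -4.4503 → s = 1.5497
radial distance = base radius + s = 41 + 1.5497 = 42.5497

42.5497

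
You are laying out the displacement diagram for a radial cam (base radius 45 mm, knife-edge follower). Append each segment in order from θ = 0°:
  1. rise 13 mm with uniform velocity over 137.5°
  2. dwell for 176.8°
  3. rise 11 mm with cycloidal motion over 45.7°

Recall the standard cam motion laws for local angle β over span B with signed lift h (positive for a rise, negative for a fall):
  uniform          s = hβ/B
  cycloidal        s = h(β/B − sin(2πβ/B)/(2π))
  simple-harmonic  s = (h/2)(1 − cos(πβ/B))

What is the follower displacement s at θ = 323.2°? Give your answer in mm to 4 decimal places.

seg 1 [0°–137.5°] uniform, h=13: full span → s += 13 → s = 13.0000
seg 2 [137.5°–314.3°] dwell: s stays 13.0000
seg 3 [314.3°–360°] cycloidal, h=11: θ=323.2° here. β=8.9, B=45.7. 11·(0.1947 − sin(2π·0.1947)/(2π)) = 0.4960 → s = 13.4960

13.4960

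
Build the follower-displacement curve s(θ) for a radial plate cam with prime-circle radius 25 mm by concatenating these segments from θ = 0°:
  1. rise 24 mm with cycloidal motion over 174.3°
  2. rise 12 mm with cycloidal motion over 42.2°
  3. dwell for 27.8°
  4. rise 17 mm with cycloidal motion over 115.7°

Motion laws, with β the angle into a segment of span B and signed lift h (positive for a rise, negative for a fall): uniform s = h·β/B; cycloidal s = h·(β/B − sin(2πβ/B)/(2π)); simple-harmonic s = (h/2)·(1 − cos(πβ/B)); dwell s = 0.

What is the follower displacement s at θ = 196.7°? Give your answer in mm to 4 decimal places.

seg 1 [0°–174.3°] cycloidal, h=24: full span → s += 24 → s = 24.0000
seg 2 [174.3°–216.5°] cycloidal, h=12: θ=196.7° here. β=22.4, B=42.2. 12·(0.5308 − sin(2π·0.5308)/(2π)) = 6.7370 → s = 30.7370

30.7370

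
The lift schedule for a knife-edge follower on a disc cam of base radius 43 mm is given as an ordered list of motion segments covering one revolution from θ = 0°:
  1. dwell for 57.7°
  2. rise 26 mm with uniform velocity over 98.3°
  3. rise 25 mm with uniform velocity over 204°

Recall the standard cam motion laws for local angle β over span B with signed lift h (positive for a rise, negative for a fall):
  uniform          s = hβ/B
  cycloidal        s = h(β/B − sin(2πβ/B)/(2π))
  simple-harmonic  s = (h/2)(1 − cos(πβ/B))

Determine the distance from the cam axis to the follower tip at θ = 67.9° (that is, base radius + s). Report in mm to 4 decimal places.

seg 1 [0°–57.7°] dwell: s stays 0.0000
seg 2 [57.7°–156°] uniform, h=26: θ=67.9° here. β=10.2, B=98.3. 26·10.2/98.3 = 2.6979 → s = 2.6979
radial distance = base radius + s = 43 + 2.6979 = 45.6979

45.6979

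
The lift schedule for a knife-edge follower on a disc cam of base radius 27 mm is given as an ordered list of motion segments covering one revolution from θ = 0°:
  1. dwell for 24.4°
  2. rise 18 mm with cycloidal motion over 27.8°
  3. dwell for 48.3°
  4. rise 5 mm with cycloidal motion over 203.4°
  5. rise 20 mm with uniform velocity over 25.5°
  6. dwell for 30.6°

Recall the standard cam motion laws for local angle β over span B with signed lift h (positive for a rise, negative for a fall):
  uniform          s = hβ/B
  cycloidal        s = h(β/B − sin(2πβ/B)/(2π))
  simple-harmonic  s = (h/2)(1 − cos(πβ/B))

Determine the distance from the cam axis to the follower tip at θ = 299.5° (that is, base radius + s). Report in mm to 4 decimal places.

seg 1 [0°–24.4°] dwell: s stays 0.0000
seg 2 [24.4°–52.2°] cycloidal, h=18: full span → s += 18 → s = 18.0000
seg 3 [52.2°–100.5°] dwell: s stays 18.0000
seg 4 [100.5°–303.9°] cycloidal, h=5: θ=299.5° here. β=199, B=203.4. 5·(0.9784 − sin(2π·0.9784)/(2π)) = 4.9997 → s = 22.9997
radial distance = base radius + s = 27 + 22.9997 = 49.9997

49.9997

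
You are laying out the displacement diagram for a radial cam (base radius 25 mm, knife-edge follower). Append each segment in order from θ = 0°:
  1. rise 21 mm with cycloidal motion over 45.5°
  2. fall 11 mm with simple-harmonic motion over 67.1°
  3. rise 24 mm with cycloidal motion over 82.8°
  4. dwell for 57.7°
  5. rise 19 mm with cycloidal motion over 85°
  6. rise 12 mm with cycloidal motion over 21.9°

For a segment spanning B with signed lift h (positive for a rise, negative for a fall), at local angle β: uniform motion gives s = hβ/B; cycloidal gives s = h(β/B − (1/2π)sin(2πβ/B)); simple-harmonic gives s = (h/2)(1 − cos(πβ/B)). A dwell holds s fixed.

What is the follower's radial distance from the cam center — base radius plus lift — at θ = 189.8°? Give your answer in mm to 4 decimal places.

seg 1 [0°–45.5°] cycloidal, h=21: full span → s += 21 → s = 21.0000
seg 2 [45.5°–112.6°] simple-harmonic, h=-11: full span → s += -11 → s = 10.0000
seg 3 [112.6°–195.4°] cycloidal, h=24: θ=189.8° here. β=77.2, B=82.8. 24·(0.9324 − sin(2π·0.9324)/(2π)) = 23.9516 → s = 33.9516
radial distance = base radius + s = 25 + 33.9516 = 58.9516

58.9516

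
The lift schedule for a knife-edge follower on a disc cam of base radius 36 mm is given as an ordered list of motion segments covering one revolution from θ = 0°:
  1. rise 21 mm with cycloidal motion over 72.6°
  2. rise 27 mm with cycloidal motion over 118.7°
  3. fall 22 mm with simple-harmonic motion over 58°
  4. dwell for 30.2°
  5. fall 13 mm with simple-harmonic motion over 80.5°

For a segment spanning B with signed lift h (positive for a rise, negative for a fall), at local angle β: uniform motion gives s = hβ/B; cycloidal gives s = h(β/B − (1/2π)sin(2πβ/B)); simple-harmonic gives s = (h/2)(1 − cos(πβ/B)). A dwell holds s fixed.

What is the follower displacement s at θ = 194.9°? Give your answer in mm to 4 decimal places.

seg 1 [0°–72.6°] cycloidal, h=21: full span → s += 21 → s = 21.0000
seg 2 [72.6°–191.3°] cycloidal, h=27: full span → s += 27 → s = 48.0000
seg 3 [191.3°–249.3°] simple-harmonic, h=-22: θ=194.9° here. β=3.6, B=58. -22/2·(1 − cos(π·0.0621)) = -0.2085 → s = 47.7915

47.7915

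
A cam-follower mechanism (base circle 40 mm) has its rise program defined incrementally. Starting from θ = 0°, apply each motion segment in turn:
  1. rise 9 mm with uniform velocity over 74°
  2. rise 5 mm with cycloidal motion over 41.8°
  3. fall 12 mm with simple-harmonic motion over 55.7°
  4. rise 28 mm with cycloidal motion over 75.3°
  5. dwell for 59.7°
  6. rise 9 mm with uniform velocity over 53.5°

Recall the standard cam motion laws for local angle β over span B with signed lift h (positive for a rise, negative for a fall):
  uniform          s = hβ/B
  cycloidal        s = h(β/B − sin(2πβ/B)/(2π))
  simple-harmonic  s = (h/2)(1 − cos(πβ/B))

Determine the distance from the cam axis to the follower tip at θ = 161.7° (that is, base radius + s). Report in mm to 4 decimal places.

seg 1 [0°–74°] uniform, h=9: full span → s += 9 → s = 9.0000
seg 2 [74°–115.8°] cycloidal, h=5: full span → s += 5 → s = 14.0000
seg 3 [115.8°–171.5°] simple-harmonic, h=-12: θ=161.7° here. β=45.9, B=55.7. -12/2·(1 − cos(π·0.8241)) = -11.1065 → s = 2.8935
radial distance = base radius + s = 40 + 2.8935 = 42.8935

42.8935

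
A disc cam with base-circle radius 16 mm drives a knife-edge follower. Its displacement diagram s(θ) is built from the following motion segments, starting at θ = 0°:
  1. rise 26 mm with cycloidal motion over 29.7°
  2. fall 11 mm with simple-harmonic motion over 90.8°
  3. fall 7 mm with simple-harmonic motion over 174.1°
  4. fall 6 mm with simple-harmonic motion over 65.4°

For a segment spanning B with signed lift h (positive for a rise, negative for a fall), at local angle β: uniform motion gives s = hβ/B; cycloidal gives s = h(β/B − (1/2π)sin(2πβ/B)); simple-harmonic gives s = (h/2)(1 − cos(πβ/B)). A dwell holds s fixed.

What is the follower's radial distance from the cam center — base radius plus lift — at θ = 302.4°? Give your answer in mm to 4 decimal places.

seg 1 [0°–29.7°] cycloidal, h=26: full span → s += 26 → s = 26.0000
seg 2 [29.7°–120.5°] simple-harmonic, h=-11: full span → s += -11 → s = 15.0000
seg 3 [120.5°–294.6°] simple-harmonic, h=-7: full span → s += -7 → s = 8.0000
seg 4 [294.6°–360°] simple-harmonic, h=-6: θ=302.4° here. β=7.8, B=65.4. -6/2·(1 − cos(π·0.1193)) = -0.2081 → s = 7.7919
radial distance = base radius + s = 16 + 7.7919 = 23.7919

23.7919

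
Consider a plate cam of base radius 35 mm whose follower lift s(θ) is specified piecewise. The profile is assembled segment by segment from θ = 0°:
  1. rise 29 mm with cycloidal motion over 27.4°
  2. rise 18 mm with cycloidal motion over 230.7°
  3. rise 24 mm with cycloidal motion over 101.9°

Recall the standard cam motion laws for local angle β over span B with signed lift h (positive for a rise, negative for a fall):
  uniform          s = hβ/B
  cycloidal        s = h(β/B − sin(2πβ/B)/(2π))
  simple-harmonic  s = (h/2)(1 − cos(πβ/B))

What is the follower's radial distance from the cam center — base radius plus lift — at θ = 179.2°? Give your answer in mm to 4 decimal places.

seg 1 [0°–27.4°] cycloidal, h=29: full span → s += 29 → s = 29.0000
seg 2 [27.4°–258.1°] cycloidal, h=18: θ=179.2° here. β=151.8, B=230.7. 18·(0.6580 − sin(2π·0.6580)/(2π)) = 14.2433 → s = 43.2433
radial distance = base radius + s = 35 + 43.2433 = 78.2433

78.2433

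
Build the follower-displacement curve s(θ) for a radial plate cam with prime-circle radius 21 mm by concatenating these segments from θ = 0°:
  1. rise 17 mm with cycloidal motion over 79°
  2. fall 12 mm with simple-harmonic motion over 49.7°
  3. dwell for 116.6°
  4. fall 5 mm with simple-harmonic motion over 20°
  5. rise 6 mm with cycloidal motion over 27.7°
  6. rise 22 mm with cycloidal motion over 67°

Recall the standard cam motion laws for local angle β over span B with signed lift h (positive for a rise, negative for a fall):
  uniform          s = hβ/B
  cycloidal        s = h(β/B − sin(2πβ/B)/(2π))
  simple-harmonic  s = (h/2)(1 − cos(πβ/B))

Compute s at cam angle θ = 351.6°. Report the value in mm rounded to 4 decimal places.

seg 1 [0°–79°] cycloidal, h=17: full span → s += 17 → s = 17.0000
seg 2 [79°–128.7°] simple-harmonic, h=-12: full span → s += -12 → s = 5.0000
seg 3 [128.7°–245.3°] dwell: s stays 5.0000
seg 4 [245.3°–265.3°] simple-harmonic, h=-5: full span → s += -5 → s = 0.0000
seg 5 [265.3°–293°] cycloidal, h=6: full span → s += 6 → s = 6.0000
seg 6 [293°–360°] cycloidal, h=22: θ=351.6° here. β=58.6, B=67. 22·(0.8746 − sin(2π·0.8746)/(2π)) = 21.7235 → s = 27.7235

27.7235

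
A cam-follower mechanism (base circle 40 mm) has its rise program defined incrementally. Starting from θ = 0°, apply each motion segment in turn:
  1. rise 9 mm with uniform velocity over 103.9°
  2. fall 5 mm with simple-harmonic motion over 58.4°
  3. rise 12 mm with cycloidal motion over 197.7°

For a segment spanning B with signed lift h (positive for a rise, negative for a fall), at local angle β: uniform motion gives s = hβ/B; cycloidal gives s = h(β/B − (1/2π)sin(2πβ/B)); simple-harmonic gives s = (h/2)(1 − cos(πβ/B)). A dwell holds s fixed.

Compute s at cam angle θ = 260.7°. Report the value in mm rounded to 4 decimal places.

seg 1 [0°–103.9°] uniform, h=9: full span → s += 9 → s = 9.0000
seg 2 [103.9°–162.3°] simple-harmonic, h=-5: full span → s += -5 → s = 4.0000
seg 3 [162.3°–360°] cycloidal, h=12: θ=260.7° here. β=98.4, B=197.7. 12·(0.4977 − sin(2π·0.4977)/(2π)) = 5.9454 → s = 9.9454

9.9454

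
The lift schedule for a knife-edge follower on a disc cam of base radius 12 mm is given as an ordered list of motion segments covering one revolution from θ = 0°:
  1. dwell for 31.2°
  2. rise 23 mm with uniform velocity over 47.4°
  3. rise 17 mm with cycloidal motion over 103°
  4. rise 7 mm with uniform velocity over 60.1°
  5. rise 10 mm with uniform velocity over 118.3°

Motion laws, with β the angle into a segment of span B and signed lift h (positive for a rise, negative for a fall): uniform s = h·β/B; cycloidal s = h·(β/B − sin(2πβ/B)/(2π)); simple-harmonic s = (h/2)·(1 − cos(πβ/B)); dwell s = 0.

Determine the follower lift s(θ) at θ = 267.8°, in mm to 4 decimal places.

seg 1 [0°–31.2°] dwell: s stays 0.0000
seg 2 [31.2°–78.6°] uniform, h=23: full span → s += 23 → s = 23.0000
seg 3 [78.6°–181.6°] cycloidal, h=17: full span → s += 17 → s = 40.0000
seg 4 [181.6°–241.7°] uniform, h=7: full span → s += 7 → s = 47.0000
seg 5 [241.7°–360°] uniform, h=10: θ=267.8° here. β=26.1, B=118.3. 10·26.1/118.3 = 2.2063 → s = 49.2063

49.2063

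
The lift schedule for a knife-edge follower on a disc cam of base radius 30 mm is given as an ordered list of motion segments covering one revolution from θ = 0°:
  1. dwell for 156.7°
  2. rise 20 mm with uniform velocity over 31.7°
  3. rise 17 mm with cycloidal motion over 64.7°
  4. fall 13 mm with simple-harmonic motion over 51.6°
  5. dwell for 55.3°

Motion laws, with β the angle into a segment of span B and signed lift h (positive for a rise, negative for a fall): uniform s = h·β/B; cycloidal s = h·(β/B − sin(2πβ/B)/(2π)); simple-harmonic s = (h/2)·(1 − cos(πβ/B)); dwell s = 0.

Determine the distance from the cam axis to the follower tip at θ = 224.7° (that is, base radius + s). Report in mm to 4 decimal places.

seg 1 [0°–156.7°] dwell: s stays 0.0000
seg 2 [156.7°–188.4°] uniform, h=20: full span → s += 20 → s = 20.0000
seg 3 [188.4°–253.1°] cycloidal, h=17: θ=224.7° here. β=36.3, B=64.7. 17·(0.5611 − sin(2π·0.5611)/(2π)) = 10.5505 → s = 30.5505
radial distance = base radius + s = 30 + 30.5505 = 60.5505

60.5505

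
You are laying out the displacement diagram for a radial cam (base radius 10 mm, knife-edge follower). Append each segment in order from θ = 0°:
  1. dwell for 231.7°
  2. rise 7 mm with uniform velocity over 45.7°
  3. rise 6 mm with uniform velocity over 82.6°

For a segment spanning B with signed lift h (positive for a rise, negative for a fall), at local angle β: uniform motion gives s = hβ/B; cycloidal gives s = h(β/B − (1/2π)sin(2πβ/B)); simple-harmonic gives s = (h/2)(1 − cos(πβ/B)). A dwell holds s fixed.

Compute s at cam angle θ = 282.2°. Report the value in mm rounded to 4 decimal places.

seg 1 [0°–231.7°] dwell: s stays 0.0000
seg 2 [231.7°–277.4°] uniform, h=7: full span → s += 7 → s = 7.0000
seg 3 [277.4°–360°] uniform, h=6: θ=282.2° here. β=4.8, B=82.6. 6·4.8/82.6 = 0.3487 → s = 7.3487

7.3487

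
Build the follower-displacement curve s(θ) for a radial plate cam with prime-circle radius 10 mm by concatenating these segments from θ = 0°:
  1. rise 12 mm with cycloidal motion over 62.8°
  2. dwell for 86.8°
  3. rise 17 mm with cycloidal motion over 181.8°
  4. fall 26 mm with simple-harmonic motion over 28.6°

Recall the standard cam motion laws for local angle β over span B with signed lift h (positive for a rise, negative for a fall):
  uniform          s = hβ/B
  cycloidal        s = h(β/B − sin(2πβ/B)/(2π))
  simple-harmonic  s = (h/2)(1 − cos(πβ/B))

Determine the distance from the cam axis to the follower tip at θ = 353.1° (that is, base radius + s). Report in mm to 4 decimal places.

seg 1 [0°–62.8°] cycloidal, h=12: full span → s += 12 → s = 12.0000
seg 2 [62.8°–149.6°] dwell: s stays 12.0000
seg 3 [149.6°–331.4°] cycloidal, h=17: full span → s += 17 → s = 29.0000
seg 4 [331.4°–360°] simple-harmonic, h=-26: θ=353.1° here. β=21.7, B=28.6. -26/2·(1 − cos(π·0.7587)) = -22.4413 → s = 6.5587
radial distance = base radius + s = 10 + 6.5587 = 16.5587

16.5587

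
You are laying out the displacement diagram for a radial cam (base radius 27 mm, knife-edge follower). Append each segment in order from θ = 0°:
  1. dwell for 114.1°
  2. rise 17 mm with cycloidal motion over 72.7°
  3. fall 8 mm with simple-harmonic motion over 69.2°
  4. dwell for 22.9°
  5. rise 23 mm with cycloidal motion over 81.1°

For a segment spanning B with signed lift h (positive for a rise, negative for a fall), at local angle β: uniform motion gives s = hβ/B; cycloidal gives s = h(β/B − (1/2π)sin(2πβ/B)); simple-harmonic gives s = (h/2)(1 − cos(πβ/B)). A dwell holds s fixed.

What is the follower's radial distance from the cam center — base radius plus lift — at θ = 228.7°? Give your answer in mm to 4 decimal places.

seg 1 [0°–114.1°] dwell: s stays 0.0000
seg 2 [114.1°–186.8°] cycloidal, h=17: full span → s += 17 → s = 17.0000
seg 3 [186.8°–256°] simple-harmonic, h=-8: θ=228.7° here. β=41.9, B=69.2. -8/2·(1 − cos(π·0.6055)) = -5.3015 → s = 11.6985
radial distance = base radius + s = 27 + 11.6985 = 38.6985

38.6985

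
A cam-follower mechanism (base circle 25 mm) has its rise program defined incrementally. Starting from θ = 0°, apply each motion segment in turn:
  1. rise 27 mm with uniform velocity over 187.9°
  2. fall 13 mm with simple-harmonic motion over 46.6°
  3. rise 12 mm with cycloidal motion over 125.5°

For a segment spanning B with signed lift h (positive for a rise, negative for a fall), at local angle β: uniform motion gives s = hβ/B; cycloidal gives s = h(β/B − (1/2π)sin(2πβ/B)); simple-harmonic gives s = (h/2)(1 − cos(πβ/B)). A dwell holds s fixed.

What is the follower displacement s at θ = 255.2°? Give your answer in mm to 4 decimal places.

seg 1 [0°–187.9°] uniform, h=27: full span → s += 27 → s = 27.0000
seg 2 [187.9°–234.5°] simple-harmonic, h=-13: full span → s += -13 → s = 14.0000
seg 3 [234.5°–360°] cycloidal, h=12: θ=255.2° here. β=20.7, B=125.5. 12·(0.1649 − sin(2π·0.1649)/(2π)) = 0.3358 → s = 14.3358

14.3358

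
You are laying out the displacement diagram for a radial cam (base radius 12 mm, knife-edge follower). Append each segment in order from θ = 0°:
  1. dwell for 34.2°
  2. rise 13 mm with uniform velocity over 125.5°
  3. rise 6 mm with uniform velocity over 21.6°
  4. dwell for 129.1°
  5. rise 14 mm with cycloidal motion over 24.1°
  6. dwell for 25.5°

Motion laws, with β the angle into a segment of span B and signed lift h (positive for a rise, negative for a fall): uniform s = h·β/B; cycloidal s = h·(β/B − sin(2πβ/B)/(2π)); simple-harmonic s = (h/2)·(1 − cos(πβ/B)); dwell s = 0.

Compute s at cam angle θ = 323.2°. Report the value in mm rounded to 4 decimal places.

seg 1 [0°–34.2°] dwell: s stays 0.0000
seg 2 [34.2°–159.7°] uniform, h=13: full span → s += 13 → s = 13.0000
seg 3 [159.7°–181.3°] uniform, h=6: full span → s += 6 → s = 19.0000
seg 4 [181.3°–310.4°] dwell: s stays 19.0000
seg 5 [310.4°–334.5°] cycloidal, h=14: θ=323.2° here. β=12.8, B=24.1. 14·(0.5311 − sin(2π·0.5311)/(2π)) = 7.8686 → s = 26.8686

26.8686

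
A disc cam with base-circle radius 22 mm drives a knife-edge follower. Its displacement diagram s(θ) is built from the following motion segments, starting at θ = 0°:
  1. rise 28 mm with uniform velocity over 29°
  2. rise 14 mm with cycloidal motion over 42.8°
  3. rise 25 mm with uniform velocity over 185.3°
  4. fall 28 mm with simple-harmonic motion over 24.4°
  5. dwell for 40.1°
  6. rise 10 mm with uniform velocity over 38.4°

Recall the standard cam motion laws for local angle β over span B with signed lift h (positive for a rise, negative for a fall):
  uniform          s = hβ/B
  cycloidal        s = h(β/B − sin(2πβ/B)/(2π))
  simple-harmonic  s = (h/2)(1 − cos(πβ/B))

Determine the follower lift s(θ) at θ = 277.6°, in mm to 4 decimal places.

seg 1 [0°–29°] uniform, h=28: full span → s += 28 → s = 28.0000
seg 2 [29°–71.8°] cycloidal, h=14: full span → s += 14 → s = 42.0000
seg 3 [71.8°–257.1°] uniform, h=25: full span → s += 25 → s = 67.0000
seg 4 [257.1°–281.5°] simple-harmonic, h=-28: θ=277.6° here. β=20.5, B=24.4. -28/2·(1 − cos(π·0.8402)) = -26.2718 → s = 40.7282

40.7282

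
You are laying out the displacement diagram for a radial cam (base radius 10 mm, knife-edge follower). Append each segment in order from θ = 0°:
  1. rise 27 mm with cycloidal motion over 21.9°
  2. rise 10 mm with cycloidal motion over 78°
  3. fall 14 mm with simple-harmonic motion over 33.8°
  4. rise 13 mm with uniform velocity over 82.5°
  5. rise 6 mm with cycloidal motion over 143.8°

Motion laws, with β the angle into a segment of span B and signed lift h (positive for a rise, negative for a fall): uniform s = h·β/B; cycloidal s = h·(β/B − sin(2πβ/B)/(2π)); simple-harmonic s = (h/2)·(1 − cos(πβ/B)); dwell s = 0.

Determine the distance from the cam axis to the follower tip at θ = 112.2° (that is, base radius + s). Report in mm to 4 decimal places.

seg 1 [0°–21.9°] cycloidal, h=27: full span → s += 27 → s = 27.0000
seg 2 [21.9°–99.9°] cycloidal, h=10: full span → s += 10 → s = 37.0000
seg 3 [99.9°–133.7°] simple-harmonic, h=-14: θ=112.2° here. β=12.3, B=33.8. -14/2·(1 − cos(π·0.3639)) = -4.0975 → s = 32.9025
radial distance = base radius + s = 10 + 32.9025 = 42.9025

42.9025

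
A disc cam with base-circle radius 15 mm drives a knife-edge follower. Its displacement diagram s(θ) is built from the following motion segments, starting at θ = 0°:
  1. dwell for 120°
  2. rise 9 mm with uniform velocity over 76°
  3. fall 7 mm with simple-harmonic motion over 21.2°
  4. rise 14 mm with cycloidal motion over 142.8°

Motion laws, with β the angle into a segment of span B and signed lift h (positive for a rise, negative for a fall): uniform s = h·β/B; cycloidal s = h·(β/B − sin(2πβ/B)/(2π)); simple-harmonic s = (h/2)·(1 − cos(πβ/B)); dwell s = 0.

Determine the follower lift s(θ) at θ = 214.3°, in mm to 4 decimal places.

seg 1 [0°–120°] dwell: s stays 0.0000
seg 2 [120°–196°] uniform, h=9: full span → s += 9 → s = 9.0000
seg 3 [196°–217.2°] simple-harmonic, h=-7: θ=214.3° here. β=18.3, B=21.2. -7/2·(1 − cos(π·0.8632)) = -6.6818 → s = 2.3182

2.3182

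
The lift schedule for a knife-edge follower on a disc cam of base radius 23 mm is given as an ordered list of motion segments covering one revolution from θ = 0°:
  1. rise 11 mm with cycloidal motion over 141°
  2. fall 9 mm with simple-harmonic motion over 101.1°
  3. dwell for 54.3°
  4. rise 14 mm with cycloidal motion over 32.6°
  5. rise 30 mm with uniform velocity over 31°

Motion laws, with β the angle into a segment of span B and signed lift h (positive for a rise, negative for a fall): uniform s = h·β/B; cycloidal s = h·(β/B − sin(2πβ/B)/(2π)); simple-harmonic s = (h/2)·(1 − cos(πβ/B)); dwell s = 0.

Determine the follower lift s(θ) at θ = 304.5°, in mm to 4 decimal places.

seg 1 [0°–141°] cycloidal, h=11: full span → s += 11 → s = 11.0000
seg 2 [141°–242.1°] simple-harmonic, h=-9: full span → s += -9 → s = 2.0000
seg 3 [242.1°–296.4°] dwell: s stays 2.0000
seg 4 [296.4°–329°] cycloidal, h=14: θ=304.5° here. β=8.1, B=32.6. 14·(0.2485 − sin(2π·0.2485)/(2π)) = 1.2505 → s = 3.2505

3.2505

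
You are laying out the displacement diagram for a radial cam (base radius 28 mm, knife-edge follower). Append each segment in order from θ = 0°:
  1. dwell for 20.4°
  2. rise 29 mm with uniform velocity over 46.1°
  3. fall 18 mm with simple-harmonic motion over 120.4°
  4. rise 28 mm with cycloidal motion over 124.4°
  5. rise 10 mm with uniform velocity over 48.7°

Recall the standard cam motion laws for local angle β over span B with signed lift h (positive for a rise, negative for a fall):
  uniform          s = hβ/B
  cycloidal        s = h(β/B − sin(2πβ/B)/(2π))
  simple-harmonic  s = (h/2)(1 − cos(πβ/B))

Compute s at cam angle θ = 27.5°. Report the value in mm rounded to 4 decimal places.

seg 1 [0°–20.4°] dwell: s stays 0.0000
seg 2 [20.4°–66.5°] uniform, h=29: θ=27.5° here. β=7.1, B=46.1. 29·7.1/46.1 = 4.4664 → s = 4.4664

4.4664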